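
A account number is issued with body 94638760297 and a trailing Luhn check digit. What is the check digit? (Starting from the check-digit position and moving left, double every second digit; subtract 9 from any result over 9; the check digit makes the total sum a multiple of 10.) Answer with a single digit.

6

Partial digits right→left: 7 9 2 0 6 7 8 3 6 4 9
Double every second digit counting from the check-digit position (so the 1st, 3rd, 5th, ... of the partial from the right).
  doubled (with −9 where >9): 5 4 3 7 3 9 → sum 31
  kept as-is: 9 0 7 3 4 → sum 23
Total = 31 + 23 = 54.
Check digit = (10 − (54 mod 10)) mod 10 = 6.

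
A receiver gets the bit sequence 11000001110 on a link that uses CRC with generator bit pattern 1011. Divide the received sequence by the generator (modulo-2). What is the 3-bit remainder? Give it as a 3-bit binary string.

Modulo-2 division of 11000001110 by 1011:
  pos 0: 1100 XOR 1011 = 0111
  pos 1: 1110 XOR 1011 = 0101
  pos 2: 1010 XOR 1011 = 0001
  pos 5: 1011 XOR 1011 = 0000
Remainder = 010 (nonzero — an error is detected).

010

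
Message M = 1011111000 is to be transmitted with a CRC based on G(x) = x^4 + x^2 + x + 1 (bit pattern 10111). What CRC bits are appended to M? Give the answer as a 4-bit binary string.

Append 4 zeros: 10111110000000. Divide by 10111 (XOR where the leading bit is 1):
  pos 0: 10111 XOR 10111 = 00000
  pos 5: 11000 XOR 10111 = 01111
  pos 6: 11110 XOR 10111 = 01001
  pos 7: 10010 XOR 10111 = 00101
  pos 9: 10100 XOR 10111 = 00011
Remainder (last 4 bits) = 0011. This is the CRC / FCS.

0011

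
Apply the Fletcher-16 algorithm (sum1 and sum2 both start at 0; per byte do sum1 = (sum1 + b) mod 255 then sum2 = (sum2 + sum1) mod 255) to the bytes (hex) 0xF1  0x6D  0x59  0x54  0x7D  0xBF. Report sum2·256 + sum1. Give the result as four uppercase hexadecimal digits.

EB4A

Running sums (mod 255):
  after byte 0 (0xF1): sum1=241, sum2=241
  after byte 1 (0x6D): sum1=95, sum2=81
  after byte 2 (0x59): sum1=184, sum2=10
  after byte 3 (0x54): sum1=13, sum2=23
  after byte 4 (0x7D): sum1=138, sum2=161
  after byte 5 (0xBF): sum1=74, sum2=235
Checksum = sum2·256 + sum1 = 235·256 + 74 = 60234 = 0xEB4A.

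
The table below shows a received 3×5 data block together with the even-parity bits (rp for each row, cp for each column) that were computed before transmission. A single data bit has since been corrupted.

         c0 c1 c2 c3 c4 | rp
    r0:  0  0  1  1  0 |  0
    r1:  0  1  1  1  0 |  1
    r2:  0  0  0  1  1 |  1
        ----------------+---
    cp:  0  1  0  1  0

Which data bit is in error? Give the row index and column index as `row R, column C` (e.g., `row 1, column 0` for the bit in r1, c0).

Recompute each row's even parity and compare to rp:
  r0: data parity 0, sent rp 0 → ok
  r1: data parity 1, sent rp 1 → ok
  r2: data parity 0, sent rp 1 → mismatch
Recompute each column's even parity and compare to cp:
  c0: data parity 0, sent cp 0 → ok
  c1: data parity 1, sent cp 1 → ok
  c2: data parity 0, sent cp 0 → ok
  c3: data parity 1, sent cp 1 → ok
  c4: data parity 1, sent cp 0 → mismatch
Exactly one row (r2) and one column (c4) fail → the flipped bit is at their intersection.

row 2, column 4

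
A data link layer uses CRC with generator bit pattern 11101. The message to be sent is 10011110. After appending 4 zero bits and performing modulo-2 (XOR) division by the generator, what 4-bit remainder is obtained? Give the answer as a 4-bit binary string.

Append 4 zeros: 100111100000. Divide by 11101 (XOR where the leading bit is 1):
  pos 0: 10011 XOR 11101 = 01110
  pos 1: 11101 XOR 11101 = 00000
  pos 6: 10000 XOR 11101 = 01101
  pos 7: 11010 XOR 11101 = 00111
Remainder (last 4 bits) = 0111. This is the CRC / FCS.

0111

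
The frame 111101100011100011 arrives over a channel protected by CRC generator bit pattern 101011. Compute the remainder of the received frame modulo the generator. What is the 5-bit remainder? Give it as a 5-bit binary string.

Modulo-2 division of 111101100011100011 by 101011:
  pos 0: 111101 XOR 101011 = 010110
  pos 1: 101101 XOR 101011 = 000110
  pos 4: 110000 XOR 101011 = 011011
  pos 5: 110111 XOR 101011 = 011100
  pos 6: 111001 XOR 101011 = 010010
  pos 7: 100101 XOR 101011 = 001110
  pos 9: 111000 XOR 101011 = 010011
  pos 10: 100110 XOR 101011 = 001101
  pos 12: 110111 XOR 101011 = 011100
Remainder = 11100 (nonzero — an error is detected).

11100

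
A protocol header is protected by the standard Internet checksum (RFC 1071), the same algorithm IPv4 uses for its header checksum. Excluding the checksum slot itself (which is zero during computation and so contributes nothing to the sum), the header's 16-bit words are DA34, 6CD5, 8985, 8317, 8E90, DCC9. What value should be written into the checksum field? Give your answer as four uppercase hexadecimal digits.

One's-complement addition (fold any carry out of bit 15 back into bit 0):
  0xDA34 + 0x6CD5 = 0x14709 → wrap carry → 0x470A
  0x470A + 0x8985 = 0x0D08F
  0xD08F + 0x8317 = 0x153A6 → wrap carry → 0x53A7
  0x53A7 + 0x8E90 = 0x0E237
  0xE237 + 0xDCC9 = 0x1BF00 → wrap carry → 0xBF01
One's-complement sum = 0xBF01.
Checksum = ~0xBF01 & 0xFFFF = 0x40FE.

40FE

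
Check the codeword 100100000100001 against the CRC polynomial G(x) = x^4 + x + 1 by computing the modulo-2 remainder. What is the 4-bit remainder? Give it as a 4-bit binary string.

0000

Modulo-2 division of 100100000100001 by 10011:
  pos 0: 10010 XOR 10011 = 00001
  pos 4: 10000 XOR 10011 = 00011
  pos 7: 11100 XOR 10011 = 01111
  pos 8: 11110 XOR 10011 = 01101
  pos 9: 11010 XOR 10011 = 01001
  pos 10: 10011 XOR 10011 = 00000
Remainder = 0000 (zero — the frame passes the CRC check).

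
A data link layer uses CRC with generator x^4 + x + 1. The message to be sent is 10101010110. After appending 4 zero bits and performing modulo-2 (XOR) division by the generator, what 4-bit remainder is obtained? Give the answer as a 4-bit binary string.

Append 4 zeros: 101010101100000. Divide by 10011 (XOR where the leading bit is 1):
  pos 0: 10101 XOR 10011 = 00110
  pos 2: 11001 XOR 10011 = 01010
  pos 3: 10100 XOR 10011 = 00111
  pos 5: 11111 XOR 10011 = 01100
  pos 6: 11000 XOR 10011 = 01011
  pos 7: 10110 XOR 10011 = 00101
  pos 9: 10100 XOR 10011 = 00111
Remainder (last 4 bits) = 1110. This is the CRC / FCS.

1110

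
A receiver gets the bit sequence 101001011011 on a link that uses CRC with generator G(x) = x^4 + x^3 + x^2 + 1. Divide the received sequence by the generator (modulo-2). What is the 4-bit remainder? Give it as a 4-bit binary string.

0001

Modulo-2 division of 101001011011 by 11101:
  pos 0: 10100 XOR 11101 = 01001
  pos 1: 10011 XOR 11101 = 01110
  pos 2: 11100 XOR 11101 = 00001
  pos 6: 11101 XOR 11101 = 00000
Remainder = 0001 (nonzero — an error is detected).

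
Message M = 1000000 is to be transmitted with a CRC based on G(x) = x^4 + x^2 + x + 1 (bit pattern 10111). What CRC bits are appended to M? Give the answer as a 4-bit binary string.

Append 4 zeros: 10000000000. Divide by 10111 (XOR where the leading bit is 1):
  pos 0: 10000 XOR 10111 = 00111
  pos 2: 11100 XOR 10111 = 01011
  pos 3: 10110 XOR 10111 = 00001
Remainder (last 4 bits) = 1000. This is the CRC / FCS.

1000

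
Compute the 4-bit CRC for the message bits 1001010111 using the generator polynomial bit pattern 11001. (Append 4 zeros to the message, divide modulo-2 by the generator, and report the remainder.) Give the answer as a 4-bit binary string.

Append 4 zeros: 10010101110000. Divide by 11001 (XOR where the leading bit is 1):
  pos 0: 10010 XOR 11001 = 01011
  pos 1: 10111 XOR 11001 = 01110
  pos 2: 11100 XOR 11001 = 00101
  pos 4: 10111 XOR 11001 = 01110
  pos 5: 11101 XOR 11001 = 00100
  pos 7: 10000 XOR 11001 = 01001
  pos 8: 10010 XOR 11001 = 01011
  pos 9: 10110 XOR 11001 = 01111
Remainder (last 4 bits) = 1111. This is the CRC / FCS.

1111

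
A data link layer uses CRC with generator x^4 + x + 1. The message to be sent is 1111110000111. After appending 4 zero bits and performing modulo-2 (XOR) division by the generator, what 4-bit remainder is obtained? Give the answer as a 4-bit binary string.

Append 4 zeros: 11111100001110000. Divide by 10011 (XOR where the leading bit is 1):
  pos 0: 11111 XOR 10011 = 01100
  pos 1: 11001 XOR 10011 = 01010
  pos 2: 10100 XOR 10011 = 00111
  pos 4: 11100 XOR 10011 = 01111
  pos 5: 11110 XOR 10011 = 01101
  pos 6: 11011 XOR 10011 = 01000
  pos 7: 10001 XOR 10011 = 00010
  pos 10: 10100 XOR 10011 = 00111
  pos 12: 11100 XOR 10011 = 01111
Remainder (last 4 bits) = 1111. This is the CRC / FCS.

1111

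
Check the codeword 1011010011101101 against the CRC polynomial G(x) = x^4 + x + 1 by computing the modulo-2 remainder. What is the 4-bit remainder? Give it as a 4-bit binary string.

Modulo-2 division of 1011010011101101 by 10011:
  pos 0: 10110 XOR 10011 = 00101
  pos 2: 10110 XOR 10011 = 00101
  pos 4: 10101 XOR 10011 = 00110
  pos 6: 11011 XOR 10011 = 01000
  pos 7: 10000 XOR 10011 = 00011
  pos 10: 11110 XOR 10011 = 01101
  pos 11: 11011 XOR 10011 = 01000
Remainder = 1000 (nonzero — an error is detected).

1000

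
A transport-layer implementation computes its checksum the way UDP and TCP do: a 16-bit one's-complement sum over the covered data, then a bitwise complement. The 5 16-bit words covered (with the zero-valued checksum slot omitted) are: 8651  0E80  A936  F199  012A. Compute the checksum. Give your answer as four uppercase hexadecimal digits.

One's-complement addition (fold any carry out of bit 15 back into bit 0):
  0x8651 + 0x0E80 = 0x094D1
  0x94D1 + 0xA936 = 0x13E07 → wrap carry → 0x3E08
  0x3E08 + 0xF199 = 0x12FA1 → wrap carry → 0x2FA2
  0x2FA2 + 0x012A = 0x030CC
One's-complement sum = 0x30CC.
Checksum = ~0x30CC & 0xFFFF = 0xCF33.

CF33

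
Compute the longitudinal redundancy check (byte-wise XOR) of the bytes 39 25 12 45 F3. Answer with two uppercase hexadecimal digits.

B8

XOR the bytes together:
  start with 0x39
  0x39 ⊕ 0x25 = 0x1C
  0x1C ⊕ 0x12 = 0x0E
  0x0E ⊕ 0x45 = 0x4B
  0x4B ⊕ 0xF3 = 0xB8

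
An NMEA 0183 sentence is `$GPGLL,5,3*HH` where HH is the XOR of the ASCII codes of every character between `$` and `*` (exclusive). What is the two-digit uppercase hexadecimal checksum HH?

56

XOR the ASCII codes of the payload characters:
  'G' = 0x47 → acc = 0x47
  'P' = 0x50 → acc = 0x17
  'G' = 0x47 → acc = 0x50
  'L' = 0x4C → acc = 0x1C
  'L' = 0x4C → acc = 0x50
  ',' = 0x2C → acc = 0x7C
  '5' = 0x35 → acc = 0x49
  ',' = 0x2C → acc = 0x65
  '3' = 0x33 → acc = 0x56
Checksum = 0x56.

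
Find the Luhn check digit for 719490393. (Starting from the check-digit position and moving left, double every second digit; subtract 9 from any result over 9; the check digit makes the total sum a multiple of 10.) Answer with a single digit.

1

Partial digits right→left: 3 9 3 0 9 4 9 1 7
Double every second digit counting from the check-digit position (so the 1st, 3rd, 5th, ... of the partial from the right).
  doubled (with −9 where >9): 6 6 9 9 5 → sum 35
  kept as-is: 9 0 4 1 → sum 14
Total = 35 + 14 = 49.
Check digit = (10 − (49 mod 10)) mod 10 = 1.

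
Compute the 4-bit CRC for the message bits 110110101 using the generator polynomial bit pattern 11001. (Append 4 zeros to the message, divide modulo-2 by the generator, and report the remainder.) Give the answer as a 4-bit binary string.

0011

Append 4 zeros: 1101101010000. Divide by 11001 (XOR where the leading bit is 1):
  pos 0: 11011 XOR 11001 = 00010
  pos 3: 10010 XOR 11001 = 01011
  pos 4: 10111 XOR 11001 = 01110
  pos 5: 11100 XOR 11001 = 00101
  pos 7: 10100 XOR 11001 = 01101
  pos 8: 11010 XOR 11001 = 00011
Remainder (last 4 bits) = 0011. This is the CRC / FCS.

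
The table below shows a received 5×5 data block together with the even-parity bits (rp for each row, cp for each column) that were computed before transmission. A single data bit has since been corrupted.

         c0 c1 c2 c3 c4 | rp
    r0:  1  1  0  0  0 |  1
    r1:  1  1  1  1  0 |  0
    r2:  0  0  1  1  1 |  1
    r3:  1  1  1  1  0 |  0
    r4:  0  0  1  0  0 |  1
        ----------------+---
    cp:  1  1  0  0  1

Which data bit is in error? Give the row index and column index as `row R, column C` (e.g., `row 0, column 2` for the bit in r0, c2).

row 0, column 3

Recompute each row's even parity and compare to rp:
  r0: data parity 0, sent rp 1 → mismatch
  r1: data parity 0, sent rp 0 → ok
  r2: data parity 1, sent rp 1 → ok
  r3: data parity 0, sent rp 0 → ok
  r4: data parity 1, sent rp 1 → ok
Recompute each column's even parity and compare to cp:
  c0: data parity 1, sent cp 1 → ok
  c1: data parity 1, sent cp 1 → ok
  c2: data parity 0, sent cp 0 → ok
  c3: data parity 1, sent cp 0 → mismatch
  c4: data parity 1, sent cp 1 → ok
Exactly one row (r0) and one column (c3) fail → the flipped bit is at their intersection.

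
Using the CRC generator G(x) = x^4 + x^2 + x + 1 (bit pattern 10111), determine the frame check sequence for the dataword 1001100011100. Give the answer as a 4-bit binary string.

Append 4 zeros: 10011000111000000. Divide by 10111 (XOR where the leading bit is 1):
  pos 0: 10011 XOR 10111 = 00100
  pos 2: 10000 XOR 10111 = 00111
  pos 4: 11101 XOR 10111 = 01010
  pos 5: 10101 XOR 10111 = 00010
  pos 8: 10100 XOR 10111 = 00011
  pos 11: 11000 XOR 10111 = 01111
  pos 12: 11110 XOR 10111 = 01001
Remainder (last 4 bits) = 1001. This is the CRC / FCS.

1001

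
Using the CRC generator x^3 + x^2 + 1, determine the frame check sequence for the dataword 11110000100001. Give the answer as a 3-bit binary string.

110

Append 3 zeros: 11110000100001000. Divide by 1101 (XOR where the leading bit is 1):
  pos 0: 1111 XOR 1101 = 0010
  pos 2: 1000 XOR 1101 = 0101
  pos 3: 1010 XOR 1101 = 0111
  pos 4: 1110 XOR 1101 = 0011
  pos 6: 1110 XOR 1101 = 0011
  pos 8: 1100 XOR 1101 = 0001
  pos 11: 1010 XOR 1101 = 0111
  pos 12: 1110 XOR 1101 = 0011
Remainder (last 3 bits) = 110. This is the CRC / FCS.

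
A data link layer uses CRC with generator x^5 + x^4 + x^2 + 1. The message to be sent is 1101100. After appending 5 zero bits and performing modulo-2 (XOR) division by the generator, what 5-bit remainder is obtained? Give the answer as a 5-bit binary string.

Append 5 zeros: 110110000000. Divide by 110101 (XOR where the leading bit is 1):
  pos 0: 110110 XOR 110101 = 000011
  pos 4: 110000 XOR 110101 = 000101
Remainder (last 5 bits) = 10100. This is the CRC / FCS.

10100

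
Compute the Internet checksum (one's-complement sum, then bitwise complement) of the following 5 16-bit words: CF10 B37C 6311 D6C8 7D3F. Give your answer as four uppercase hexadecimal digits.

C658

One's-complement addition (fold any carry out of bit 15 back into bit 0):
  0xCF10 + 0xB37C = 0x1828C → wrap carry → 0x828D
  0x828D + 0x6311 = 0x0E59E
  0xE59E + 0xD6C8 = 0x1BC66 → wrap carry → 0xBC67
  0xBC67 + 0x7D3F = 0x139A6 → wrap carry → 0x39A7
One's-complement sum = 0x39A7.
Checksum = ~0x39A7 & 0xFFFF = 0xC658.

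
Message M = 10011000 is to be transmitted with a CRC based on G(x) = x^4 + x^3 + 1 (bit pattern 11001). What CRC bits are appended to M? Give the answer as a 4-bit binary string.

Append 4 zeros: 100110000000. Divide by 11001 (XOR where the leading bit is 1):
  pos 0: 10011 XOR 11001 = 01010
  pos 1: 10100 XOR 11001 = 01101
  pos 2: 11010 XOR 11001 = 00011
  pos 5: 11000 XOR 11001 = 00001
Remainder (last 4 bits) = 0100. This is the CRC / FCS.

0100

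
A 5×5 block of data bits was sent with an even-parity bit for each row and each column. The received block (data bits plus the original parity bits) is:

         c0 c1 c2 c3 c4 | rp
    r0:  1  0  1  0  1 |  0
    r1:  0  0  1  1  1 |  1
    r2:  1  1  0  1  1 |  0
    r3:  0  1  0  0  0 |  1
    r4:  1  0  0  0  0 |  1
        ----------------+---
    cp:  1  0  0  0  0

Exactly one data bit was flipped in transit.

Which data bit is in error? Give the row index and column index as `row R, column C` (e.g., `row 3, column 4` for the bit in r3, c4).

Recompute each row's even parity and compare to rp:
  r0: data parity 1, sent rp 0 → mismatch
  r1: data parity 1, sent rp 1 → ok
  r2: data parity 0, sent rp 0 → ok
  r3: data parity 1, sent rp 1 → ok
  r4: data parity 1, sent rp 1 → ok
Recompute each column's even parity and compare to cp:
  c0: data parity 1, sent cp 1 → ok
  c1: data parity 0, sent cp 0 → ok
  c2: data parity 0, sent cp 0 → ok
  c3: data parity 0, sent cp 0 → ok
  c4: data parity 1, sent cp 0 → mismatch
Exactly one row (r0) and one column (c4) fail → the flipped bit is at their intersection.

row 0, column 4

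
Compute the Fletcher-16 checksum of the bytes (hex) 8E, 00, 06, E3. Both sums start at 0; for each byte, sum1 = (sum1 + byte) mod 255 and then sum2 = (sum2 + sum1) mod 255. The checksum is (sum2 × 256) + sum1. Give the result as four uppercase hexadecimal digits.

Running sums (mod 255):
  after byte 0 (8E): sum1=142, sum2=142
  after byte 1 (00): sum1=142, sum2=29
  after byte 2 (06): sum1=148, sum2=177
  after byte 3 (E3): sum1=120, sum2=42
Checksum = sum2·256 + sum1 = 42·256 + 120 = 10872 = 0x2A78.

2A78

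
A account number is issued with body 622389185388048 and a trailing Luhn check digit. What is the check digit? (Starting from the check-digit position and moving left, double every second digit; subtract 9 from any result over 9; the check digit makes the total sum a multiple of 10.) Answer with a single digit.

Partial digits right→left: 8 4 0 8 8 3 5 8 1 9 8 3 2 2 6
Double every second digit counting from the check-digit position (so the 1st, 3rd, 5th, ... of the partial from the right).
  doubled (with −9 where >9): 7 0 7 1 2 7 4 3 → sum 31
  kept as-is: 4 8 3 8 9 3 2 → sum 37
Total = 31 + 37 = 68.
Check digit = (10 − (68 mod 10)) mod 10 = 2.

2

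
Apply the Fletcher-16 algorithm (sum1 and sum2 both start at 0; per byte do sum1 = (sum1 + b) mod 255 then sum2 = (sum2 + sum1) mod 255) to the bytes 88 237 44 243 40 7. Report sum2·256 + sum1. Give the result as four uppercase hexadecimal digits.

Running sums (mod 255):
  after byte 0 (88): sum1=88, sum2=88
  after byte 1 (237): sum1=70, sum2=158
  after byte 2 (44): sum1=114, sum2=17
  after byte 3 (243): sum1=102, sum2=119
  after byte 4 (40): sum1=142, sum2=6
  after byte 5 (7): sum1=149, sum2=155
Checksum = sum2·256 + sum1 = 155·256 + 149 = 39829 = 0x9B95.

9B95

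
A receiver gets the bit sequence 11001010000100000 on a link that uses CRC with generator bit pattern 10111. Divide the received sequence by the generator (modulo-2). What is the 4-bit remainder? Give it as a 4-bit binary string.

Modulo-2 division of 11001010000100000 by 10111:
  pos 0: 11001 XOR 10111 = 01110
  pos 1: 11100 XOR 10111 = 01011
  pos 2: 10111 XOR 10111 = 00000
  pos 11: 10000 XOR 10111 = 00111
Remainder = 1110 (nonzero — an error is detected).

1110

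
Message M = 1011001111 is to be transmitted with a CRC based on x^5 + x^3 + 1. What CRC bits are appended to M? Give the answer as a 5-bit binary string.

11110

Append 5 zeros: 101100111100000. Divide by 101001 (XOR where the leading bit is 1):
  pos 0: 101100 XOR 101001 = 000101
  pos 3: 101111 XOR 101001 = 000110
  pos 6: 110100 XOR 101001 = 011101
  pos 7: 111010 XOR 101001 = 010011
  pos 8: 100110 XOR 101001 = 001111
Remainder (last 5 bits) = 11110. This is the CRC / FCS.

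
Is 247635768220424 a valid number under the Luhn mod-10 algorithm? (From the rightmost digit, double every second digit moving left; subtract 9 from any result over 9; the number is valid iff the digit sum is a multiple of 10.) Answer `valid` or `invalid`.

From the right, keep odd positions and double even positions (subtract 9 from any doubled value over 9):
  doubled (positions 2,4,...): 4 0 4 3 1 3 8 → sum 23
  kept (positions 1,3,...): 4 4 2 8 7 3 7 2 → sum 37
Total = 60.
60 mod 10 = 0, so the number is valid.

valid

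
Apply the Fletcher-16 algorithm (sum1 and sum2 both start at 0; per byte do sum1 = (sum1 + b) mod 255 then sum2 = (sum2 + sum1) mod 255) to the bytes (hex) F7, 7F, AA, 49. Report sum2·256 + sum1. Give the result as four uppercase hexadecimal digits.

Running sums (mod 255):
  after byte 0 (F7): sum1=247, sum2=247
  after byte 1 (7F): sum1=119, sum2=111
  after byte 2 (AA): sum1=34, sum2=145
  after byte 3 (49): sum1=107, sum2=252
Checksum = sum2·256 + sum1 = 252·256 + 107 = 64619 = 0xFC6B.

FC6B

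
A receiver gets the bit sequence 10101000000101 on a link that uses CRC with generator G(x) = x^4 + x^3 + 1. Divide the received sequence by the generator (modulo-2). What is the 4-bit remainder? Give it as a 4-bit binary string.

1011

Modulo-2 division of 10101000000101 by 11001:
  pos 0: 10101 XOR 11001 = 01100
  pos 1: 11000 XOR 11001 = 00001
  pos 5: 10000 XOR 11001 = 01001
  pos 6: 10010 XOR 11001 = 01011
  pos 7: 10111 XOR 11001 = 01110
  pos 8: 11100 XOR 11001 = 00101
Remainder = 1011 (nonzero — an error is detected).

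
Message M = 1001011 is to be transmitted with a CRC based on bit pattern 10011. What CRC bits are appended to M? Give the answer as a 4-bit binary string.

1001

Append 4 zeros: 10010110000. Divide by 10011 (XOR where the leading bit is 1):
  pos 0: 10010 XOR 10011 = 00001
  pos 4: 11100 XOR 10011 = 01111
  pos 5: 11110 XOR 10011 = 01101
  pos 6: 11010 XOR 10011 = 01001
Remainder (last 4 bits) = 1001. This is the CRC / FCS.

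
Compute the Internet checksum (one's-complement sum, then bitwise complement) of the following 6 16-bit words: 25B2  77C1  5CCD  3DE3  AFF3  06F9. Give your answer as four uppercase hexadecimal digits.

10EF

One's-complement addition (fold any carry out of bit 15 back into bit 0):
  0x25B2 + 0x77C1 = 0x09D73
  0x9D73 + 0x5CCD = 0x0FA40
  0xFA40 + 0x3DE3 = 0x13823 → wrap carry → 0x3824
  0x3824 + 0xAFF3 = 0x0E817
  0xE817 + 0x06F9 = 0x0EF10
One's-complement sum = 0xEF10.
Checksum = ~0xEF10 & 0xFFFF = 0x10EF.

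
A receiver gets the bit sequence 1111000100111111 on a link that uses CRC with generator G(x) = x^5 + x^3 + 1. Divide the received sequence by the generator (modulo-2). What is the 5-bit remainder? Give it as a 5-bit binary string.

Modulo-2 division of 1111000100111111 by 101001:
  pos 0: 111100 XOR 101001 = 010101
  pos 1: 101010 XOR 101001 = 000011
  pos 5: 111001 XOR 101001 = 010000
  pos 6: 100001 XOR 101001 = 001000
  pos 8: 100011 XOR 101001 = 001010
  pos 10: 101011 XOR 101001 = 000010
Remainder = 00010 (nonzero — an error is detected).

00010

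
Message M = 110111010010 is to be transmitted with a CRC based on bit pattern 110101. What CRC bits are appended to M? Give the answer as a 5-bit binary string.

11010

Append 5 zeros: 11011101001000000. Divide by 110101 (XOR where the leading bit is 1):
  pos 0: 110111 XOR 110101 = 000010
  pos 4: 100100 XOR 110101 = 010001
  pos 5: 100011 XOR 110101 = 010110
  pos 6: 101100 XOR 110101 = 011001
  pos 7: 110010 XOR 110101 = 000111
  pos 10: 111000 XOR 110101 = 001101
Remainder (last 5 bits) = 11010. This is the CRC / FCS.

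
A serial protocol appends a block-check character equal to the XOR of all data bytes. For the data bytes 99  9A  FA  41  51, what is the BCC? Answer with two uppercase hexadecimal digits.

E9

XOR the bytes together:
  start with 0x99
  0x99 ⊕ 0x9A = 0x03
  0x03 ⊕ 0xFA = 0xF9
  0xF9 ⊕ 0x41 = 0xB8
  0xB8 ⊕ 0x51 = 0xE9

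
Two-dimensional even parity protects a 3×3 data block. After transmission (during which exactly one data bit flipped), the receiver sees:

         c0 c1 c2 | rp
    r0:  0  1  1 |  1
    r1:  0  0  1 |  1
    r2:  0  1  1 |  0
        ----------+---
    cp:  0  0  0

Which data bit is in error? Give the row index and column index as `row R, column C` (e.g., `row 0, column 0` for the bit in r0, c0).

Recompute each row's even parity and compare to rp:
  r0: data parity 0, sent rp 1 → mismatch
  r1: data parity 1, sent rp 1 → ok
  r2: data parity 0, sent rp 0 → ok
Recompute each column's even parity and compare to cp:
  c0: data parity 0, sent cp 0 → ok
  c1: data parity 0, sent cp 0 → ok
  c2: data parity 1, sent cp 0 → mismatch
Exactly one row (r0) and one column (c2) fail → the flipped bit is at their intersection.

row 0, column 2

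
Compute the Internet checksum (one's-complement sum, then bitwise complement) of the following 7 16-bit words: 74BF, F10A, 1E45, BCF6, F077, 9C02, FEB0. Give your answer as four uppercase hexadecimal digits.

33CE

One's-complement addition (fold any carry out of bit 15 back into bit 0):
  0x74BF + 0xF10A = 0x165C9 → wrap carry → 0x65CA
  0x65CA + 0x1E45 = 0x0840F
  0x840F + 0xBCF6 = 0x14105 → wrap carry → 0x4106
  0x4106 + 0xF077 = 0x1317D → wrap carry → 0x317E
  0x317E + 0x9C02 = 0x0CD80
  0xCD80 + 0xFEB0 = 0x1CC30 → wrap carry → 0xCC31
One's-complement sum = 0xCC31.
Checksum = ~0xCC31 & 0xFFFF = 0x33CE.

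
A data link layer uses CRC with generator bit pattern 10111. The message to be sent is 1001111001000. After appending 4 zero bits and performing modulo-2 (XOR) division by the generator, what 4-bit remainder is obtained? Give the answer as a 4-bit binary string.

1111

Append 4 zeros: 10011110010000000. Divide by 10111 (XOR where the leading bit is 1):
  pos 0: 10011 XOR 10111 = 00100
  pos 2: 10011 XOR 10111 = 00100
  pos 4: 10000 XOR 10111 = 00111
  pos 6: 11110 XOR 10111 = 01001
  pos 7: 10010 XOR 10111 = 00101
  pos 9: 10100 XOR 10111 = 00011
  pos 12: 11000 XOR 10111 = 01111
Remainder (last 4 bits) = 1111. This is the CRC / FCS.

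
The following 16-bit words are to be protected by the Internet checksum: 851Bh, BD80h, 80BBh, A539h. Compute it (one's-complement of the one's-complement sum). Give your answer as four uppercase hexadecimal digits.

One's-complement addition (fold any carry out of bit 15 back into bit 0):
  0x851B + 0xBD80 = 0x1429B → wrap carry → 0x429C
  0x429C + 0x80BB = 0x0C357
  0xC357 + 0xA539 = 0x16890 → wrap carry → 0x6891
One's-complement sum = 0x6891.
Checksum = ~0x6891 & 0xFFFF = 0x976E.

976E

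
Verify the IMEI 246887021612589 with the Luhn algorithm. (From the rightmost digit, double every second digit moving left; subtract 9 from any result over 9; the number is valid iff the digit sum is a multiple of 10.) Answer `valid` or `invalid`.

valid

From the right, keep odd positions and double even positions (subtract 9 from any doubled value over 9):
  doubled (positions 2,4,...): 7 4 3 4 5 7 8 → sum 38
  kept (positions 1,3,...): 9 5 1 1 0 8 6 2 → sum 32
Total = 70.
70 mod 10 = 0, so the number is valid.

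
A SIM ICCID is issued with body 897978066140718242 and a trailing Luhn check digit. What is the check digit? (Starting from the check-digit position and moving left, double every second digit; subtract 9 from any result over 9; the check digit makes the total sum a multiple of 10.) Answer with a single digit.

Partial digits right→left: 2 4 2 8 1 7 0 4 1 6 6 0 8 7 9 7 9 8
Double every second digit counting from the check-digit position (so the 1st, 3rd, 5th, ... of the partial from the right).
  doubled (with −9 where >9): 4 4 2 0 2 3 7 9 9 → sum 40
  kept as-is: 4 8 7 4 6 0 7 7 8 → sum 51
Total = 40 + 51 = 91.
Check digit = (10 − (91 mod 10)) mod 10 = 9.

9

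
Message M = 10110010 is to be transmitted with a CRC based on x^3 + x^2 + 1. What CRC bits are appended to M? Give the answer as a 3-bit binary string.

001

Append 3 zeros: 10110010000. Divide by 1101 (XOR where the leading bit is 1):
  pos 0: 1011 XOR 1101 = 0110
  pos 1: 1100 XOR 1101 = 0001
  pos 4: 1010 XOR 1101 = 0111
  pos 5: 1110 XOR 1101 = 0011
  pos 7: 1100 XOR 1101 = 0001
Remainder (last 3 bits) = 001. This is the CRC / FCS.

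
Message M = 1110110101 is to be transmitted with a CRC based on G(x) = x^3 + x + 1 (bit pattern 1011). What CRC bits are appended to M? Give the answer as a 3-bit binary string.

101

Append 3 zeros: 1110110101000. Divide by 1011 (XOR where the leading bit is 1):
  pos 0: 1110 XOR 1011 = 0101
  pos 1: 1011 XOR 1011 = 0000
  pos 5: 1010 XOR 1011 = 0001
  pos 8: 1100 XOR 1011 = 0111
  pos 9: 1110 XOR 1011 = 0101
Remainder (last 3 bits) = 101. This is the CRC / FCS.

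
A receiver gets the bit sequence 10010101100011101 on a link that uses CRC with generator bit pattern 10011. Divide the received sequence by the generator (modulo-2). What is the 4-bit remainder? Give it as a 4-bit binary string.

Modulo-2 division of 10010101100011101 by 10011:
  pos 0: 10010 XOR 10011 = 00001
  pos 4: 11011 XOR 10011 = 01000
  pos 5: 10000 XOR 10011 = 00011
  pos 8: 11001 XOR 10011 = 01010
  pos 9: 10101 XOR 10011 = 00110
  pos 11: 11010 XOR 10011 = 01001
  pos 12: 10011 XOR 10011 = 00000
Remainder = 0000 (zero — the frame passes the CRC check).

0000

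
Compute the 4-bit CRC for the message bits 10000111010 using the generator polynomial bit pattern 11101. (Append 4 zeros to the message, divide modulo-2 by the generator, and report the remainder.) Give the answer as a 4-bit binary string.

0001

Append 4 zeros: 100001110100000. Divide by 11101 (XOR where the leading bit is 1):
  pos 0: 10000 XOR 11101 = 01101
  pos 1: 11011 XOR 11101 = 00110
  pos 3: 11011 XOR 11101 = 00110
  pos 5: 11001 XOR 11101 = 00100
  pos 7: 10000 XOR 11101 = 01101
  pos 8: 11010 XOR 11101 = 00111
  pos 10: 11100 XOR 11101 = 00001
Remainder (last 4 bits) = 0001. This is the CRC / FCS.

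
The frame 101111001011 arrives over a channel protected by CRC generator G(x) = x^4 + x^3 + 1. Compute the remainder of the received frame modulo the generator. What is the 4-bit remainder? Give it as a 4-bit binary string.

0101

Modulo-2 division of 101111001011 by 11001:
  pos 0: 10111 XOR 11001 = 01110
  pos 1: 11101 XOR 11001 = 00100
  pos 3: 10000 XOR 11001 = 01001
  pos 4: 10011 XOR 11001 = 01010
  pos 5: 10100 XOR 11001 = 01101
  pos 6: 11011 XOR 11001 = 00010
Remainder = 0101 (nonzero — an error is detected).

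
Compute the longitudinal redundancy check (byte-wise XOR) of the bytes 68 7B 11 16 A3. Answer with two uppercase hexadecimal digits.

XOR the bytes together:
  start with 0x68
  0x68 ⊕ 0x7B = 0x13
  0x13 ⊕ 0x11 = 0x02
  0x02 ⊕ 0x16 = 0x14
  0x14 ⊕ 0xA3 = 0xB7

B7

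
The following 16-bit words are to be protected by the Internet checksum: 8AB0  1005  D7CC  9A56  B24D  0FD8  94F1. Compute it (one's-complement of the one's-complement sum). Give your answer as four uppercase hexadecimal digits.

9C0F

One's-complement addition (fold any carry out of bit 15 back into bit 0):
  0x8AB0 + 0x1005 = 0x09AB5
  0x9AB5 + 0xD7CC = 0x17281 → wrap carry → 0x7282
  0x7282 + 0x9A56 = 0x10CD8 → wrap carry → 0x0CD9
  0x0CD9 + 0xB24D = 0x0BF26
  0xBF26 + 0x0FD8 = 0x0CEFE
  0xCEFE + 0x94F1 = 0x163EF → wrap carry → 0x63F0
One's-complement sum = 0x63F0.
Checksum = ~0x63F0 & 0xFFFF = 0x9C0F.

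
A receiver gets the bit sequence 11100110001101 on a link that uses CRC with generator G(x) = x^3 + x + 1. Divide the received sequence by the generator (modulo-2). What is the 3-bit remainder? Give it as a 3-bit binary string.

001

Modulo-2 division of 11100110001101 by 1011:
  pos 0: 1110 XOR 1011 = 0101
  pos 1: 1010 XOR 1011 = 0001
  pos 4: 1110 XOR 1011 = 0101
  pos 5: 1010 XOR 1011 = 0001
  pos 8: 1011 XOR 1011 = 0000
Remainder = 001 (nonzero — an error is detected).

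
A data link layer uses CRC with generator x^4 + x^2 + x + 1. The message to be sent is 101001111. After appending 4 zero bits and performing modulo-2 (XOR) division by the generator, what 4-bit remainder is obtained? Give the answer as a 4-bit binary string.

Append 4 zeros: 1010011110000. Divide by 10111 (XOR where the leading bit is 1):
  pos 0: 10100 XOR 10111 = 00011
  pos 3: 11111 XOR 10111 = 01000
  pos 4: 10001 XOR 10111 = 00110
  pos 6: 11000 XOR 10111 = 01111
  pos 7: 11110 XOR 10111 = 01001
  pos 8: 10010 XOR 10111 = 00101
Remainder (last 4 bits) = 0101. This is the CRC / FCS.

0101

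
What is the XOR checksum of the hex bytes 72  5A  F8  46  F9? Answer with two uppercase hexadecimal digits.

6F

XOR the bytes together:
  start with 0x72
  0x72 ⊕ 0x5A = 0x28
  0x28 ⊕ 0xF8 = 0xD0
  0xD0 ⊕ 0x46 = 0x96
  0x96 ⊕ 0xF9 = 0x6F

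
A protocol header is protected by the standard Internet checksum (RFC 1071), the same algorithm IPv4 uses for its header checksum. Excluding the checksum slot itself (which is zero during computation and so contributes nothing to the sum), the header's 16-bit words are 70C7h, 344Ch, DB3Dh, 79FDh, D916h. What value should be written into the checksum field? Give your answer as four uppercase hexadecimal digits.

2C9A

One's-complement addition (fold any carry out of bit 15 back into bit 0):
  0x70C7 + 0x344C = 0x0A513
  0xA513 + 0xDB3D = 0x18050 → wrap carry → 0x8051
  0x8051 + 0x79FD = 0x0FA4E
  0xFA4E + 0xD916 = 0x1D364 → wrap carry → 0xD365
One's-complement sum = 0xD365.
Checksum = ~0xD365 & 0xFFFF = 0x2C9A.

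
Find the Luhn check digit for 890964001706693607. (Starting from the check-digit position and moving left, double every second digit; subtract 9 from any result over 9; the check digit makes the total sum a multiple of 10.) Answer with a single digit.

5

Partial digits right→left: 7 0 6 3 9 6 6 0 7 1 0 0 4 6 9 0 9 8
Double every second digit counting from the check-digit position (so the 1st, 3rd, 5th, ... of the partial from the right).
  doubled (with −9 where >9): 5 3 9 3 5 0 8 9 9 → sum 51
  kept as-is: 0 3 6 0 1 0 6 0 8 → sum 24
Total = 51 + 24 = 75.
Check digit = (10 − (75 mod 10)) mod 10 = 5.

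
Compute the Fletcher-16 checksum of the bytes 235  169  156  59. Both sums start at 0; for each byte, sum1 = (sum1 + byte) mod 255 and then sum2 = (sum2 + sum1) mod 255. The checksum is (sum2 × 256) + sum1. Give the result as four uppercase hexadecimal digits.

216D

Running sums (mod 255):
  after byte 0 (235): sum1=235, sum2=235
  after byte 1 (169): sum1=149, sum2=129
  after byte 2 (156): sum1=50, sum2=179
  after byte 3 (59): sum1=109, sum2=33
Checksum = sum2·256 + sum1 = 33·256 + 109 = 8557 = 0x216D.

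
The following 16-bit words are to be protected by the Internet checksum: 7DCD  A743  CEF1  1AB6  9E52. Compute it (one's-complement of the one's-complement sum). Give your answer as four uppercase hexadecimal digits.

One's-complement addition (fold any carry out of bit 15 back into bit 0):
  0x7DCD + 0xA743 = 0x12510 → wrap carry → 0x2511
  0x2511 + 0xCEF1 = 0x0F402
  0xF402 + 0x1AB6 = 0x10EB8 → wrap carry → 0x0EB9
  0x0EB9 + 0x9E52 = 0x0AD0B
One's-complement sum = 0xAD0B.
Checksum = ~0xAD0B & 0xFFFF = 0x52F4.

52F4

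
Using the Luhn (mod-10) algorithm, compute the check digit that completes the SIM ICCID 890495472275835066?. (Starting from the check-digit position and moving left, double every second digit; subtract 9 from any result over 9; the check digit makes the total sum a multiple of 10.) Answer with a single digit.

Partial digits right→left: 6 6 0 5 3 8 5 7 2 2 7 4 5 9 4 0 9 8
Double every second digit counting from the check-digit position (so the 1st, 3rd, 5th, ... of the partial from the right).
  doubled (with −9 where >9): 3 0 6 1 4 5 1 8 9 → sum 37
  kept as-is: 6 5 8 7 2 4 9 0 8 → sum 49
Total = 37 + 49 = 86.
Check digit = (10 − (86 mod 10)) mod 10 = 4.

4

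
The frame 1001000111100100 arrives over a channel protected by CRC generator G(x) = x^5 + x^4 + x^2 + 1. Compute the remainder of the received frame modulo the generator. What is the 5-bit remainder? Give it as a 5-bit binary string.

Modulo-2 division of 1001000111100100 by 110101:
  pos 0: 100100 XOR 110101 = 010001
  pos 1: 100010 XOR 110101 = 010111
  pos 2: 101111 XOR 110101 = 011010
  pos 3: 110101 XOR 110101 = 000000
  pos 9: 110010 XOR 110101 = 000111
Remainder = 01110 (nonzero — an error is detected).

01110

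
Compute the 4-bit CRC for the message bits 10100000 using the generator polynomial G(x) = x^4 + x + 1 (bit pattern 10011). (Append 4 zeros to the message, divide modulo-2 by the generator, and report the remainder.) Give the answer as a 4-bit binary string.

0100

Append 4 zeros: 101000000000. Divide by 10011 (XOR where the leading bit is 1):
  pos 0: 10100 XOR 10011 = 00111
  pos 2: 11100 XOR 10011 = 01111
  pos 3: 11110 XOR 10011 = 01101
  pos 4: 11010 XOR 10011 = 01001
  pos 5: 10010 XOR 10011 = 00001
Remainder (last 4 bits) = 0100. This is the CRC / FCS.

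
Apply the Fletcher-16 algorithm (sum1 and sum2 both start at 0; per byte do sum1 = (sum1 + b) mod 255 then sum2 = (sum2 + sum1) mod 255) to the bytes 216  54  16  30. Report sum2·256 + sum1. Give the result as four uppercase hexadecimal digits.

443D

Running sums (mod 255):
  after byte 0 (216): sum1=216, sum2=216
  after byte 1 (54): sum1=15, sum2=231
  after byte 2 (16): sum1=31, sum2=7
  after byte 3 (30): sum1=61, sum2=68
Checksum = sum2·256 + sum1 = 68·256 + 61 = 17469 = 0x443D.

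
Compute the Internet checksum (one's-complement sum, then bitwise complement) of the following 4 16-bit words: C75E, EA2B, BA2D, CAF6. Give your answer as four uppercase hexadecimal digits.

C950

One's-complement addition (fold any carry out of bit 15 back into bit 0):
  0xC75E + 0xEA2B = 0x1B189 → wrap carry → 0xB18A
  0xB18A + 0xBA2D = 0x16BB7 → wrap carry → 0x6BB8
  0x6BB8 + 0xCAF6 = 0x136AE → wrap carry → 0x36AF
One's-complement sum = 0x36AF.
Checksum = ~0x36AF & 0xFFFF = 0xC950.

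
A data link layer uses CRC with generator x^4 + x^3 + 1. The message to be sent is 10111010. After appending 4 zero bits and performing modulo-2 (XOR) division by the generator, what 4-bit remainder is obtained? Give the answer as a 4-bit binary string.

Append 4 zeros: 101110100000. Divide by 11001 (XOR where the leading bit is 1):
  pos 0: 10111 XOR 11001 = 01110
  pos 1: 11100 XOR 11001 = 00101
  pos 3: 10110 XOR 11001 = 01111
  pos 4: 11110 XOR 11001 = 00111
  pos 6: 11100 XOR 11001 = 00101
Remainder (last 4 bits) = 1010. This is the CRC / FCS.

1010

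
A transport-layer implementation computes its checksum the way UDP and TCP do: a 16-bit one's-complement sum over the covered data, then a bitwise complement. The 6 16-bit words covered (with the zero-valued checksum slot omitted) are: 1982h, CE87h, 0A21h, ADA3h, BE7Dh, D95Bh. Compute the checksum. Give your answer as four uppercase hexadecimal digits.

C857

One's-complement addition (fold any carry out of bit 15 back into bit 0):
  0x1982 + 0xCE87 = 0x0E809
  0xE809 + 0x0A21 = 0x0F22A
  0xF22A + 0xADA3 = 0x19FCD → wrap carry → 0x9FCE
  0x9FCE + 0xBE7D = 0x15E4B → wrap carry → 0x5E4C
  0x5E4C + 0xD95B = 0x137A7 → wrap carry → 0x37A8
One's-complement sum = 0x37A8.
Checksum = ~0x37A8 & 0xFFFF = 0xC857.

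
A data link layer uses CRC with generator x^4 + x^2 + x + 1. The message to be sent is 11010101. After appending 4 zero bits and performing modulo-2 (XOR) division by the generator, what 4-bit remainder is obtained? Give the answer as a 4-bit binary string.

Append 4 zeros: 110101010000. Divide by 10111 (XOR where the leading bit is 1):
  pos 0: 11010 XOR 10111 = 01101
  pos 1: 11011 XOR 10111 = 01100
  pos 2: 11000 XOR 10111 = 01111
  pos 3: 11111 XOR 10111 = 01000
  pos 4: 10000 XOR 10111 = 00111
  pos 6: 11100 XOR 10111 = 01011
  pos 7: 10110 XOR 10111 = 00001
Remainder (last 4 bits) = 0001. This is the CRC / FCS.

0001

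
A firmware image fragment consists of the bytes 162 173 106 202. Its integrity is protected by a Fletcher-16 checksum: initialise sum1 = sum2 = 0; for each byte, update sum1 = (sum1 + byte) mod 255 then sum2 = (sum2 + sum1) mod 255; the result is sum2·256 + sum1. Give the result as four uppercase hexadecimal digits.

Running sums (mod 255):
  after byte 0 (162): sum1=162, sum2=162
  after byte 1 (173): sum1=80, sum2=242
  after byte 2 (106): sum1=186, sum2=173
  after byte 3 (202): sum1=133, sum2=51
Checksum = sum2·256 + sum1 = 51·256 + 133 = 13189 = 0x3385.

3385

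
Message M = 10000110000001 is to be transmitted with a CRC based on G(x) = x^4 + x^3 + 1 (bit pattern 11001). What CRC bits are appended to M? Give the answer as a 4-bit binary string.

Append 4 zeros: 100001100000010000. Divide by 11001 (XOR where the leading bit is 1):
  pos 0: 10000 XOR 11001 = 01001
  pos 1: 10011 XOR 11001 = 01010
  pos 2: 10101 XOR 11001 = 01100
  pos 3: 11000 XOR 11001 = 00001
  pos 7: 10000 XOR 11001 = 01001
  pos 8: 10010 XOR 11001 = 01011
  pos 9: 10111 XOR 11001 = 01110
  pos 10: 11100 XOR 11001 = 00101
  pos 12: 10100 XOR 11001 = 01101
  pos 13: 11010 XOR 11001 = 00011
Remainder (last 4 bits) = 0011. This is the CRC / FCS.

0011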